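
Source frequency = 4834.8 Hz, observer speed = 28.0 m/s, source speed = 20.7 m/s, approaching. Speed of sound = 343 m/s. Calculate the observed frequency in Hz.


Given values:
  f_s = 4834.8 Hz, v_o = 28.0 m/s, v_s = 20.7 m/s
  Direction: approaching
Formula: f_o = f_s * (c + v_o) / (c - v_s)
Numerator: c + v_o = 343 + 28.0 = 371.0
Denominator: c - v_s = 343 - 20.7 = 322.3
f_o = 4834.8 * 371.0 / 322.3 = 5565.35

5565.35 Hz


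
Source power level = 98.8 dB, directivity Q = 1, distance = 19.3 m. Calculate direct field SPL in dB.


Given values:
  Lw = 98.8 dB, Q = 1, r = 19.3 m
Formula: SPL = Lw + 10 * log10(Q / (4 * pi * r^2))
Compute 4 * pi * r^2 = 4 * pi * 19.3^2 = 4680.8474
Compute Q / denom = 1 / 4680.8474 = 0.00021364
Compute 10 * log10(0.00021364) = -36.7032
SPL = 98.8 + (-36.7032) = 62.1

62.1 dB


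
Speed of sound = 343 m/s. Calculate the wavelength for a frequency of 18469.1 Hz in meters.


Given values:
  c = 343 m/s, f = 18469.1 Hz
Formula: lambda = c / f
lambda = 343 / 18469.1
lambda = 0.0186

0.0186 m


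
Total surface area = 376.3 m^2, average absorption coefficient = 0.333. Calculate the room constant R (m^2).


Given values:
  S = 376.3 m^2, alpha = 0.333
Formula: R = S * alpha / (1 - alpha)
Numerator: 376.3 * 0.333 = 125.3079
Denominator: 1 - 0.333 = 0.667
R = 125.3079 / 0.667 = 187.87

187.87 m^2


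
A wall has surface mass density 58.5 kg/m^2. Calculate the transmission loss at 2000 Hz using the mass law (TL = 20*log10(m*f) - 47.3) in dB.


Given values:
  m = 58.5 kg/m^2, f = 2000 Hz
Formula: TL = 20 * log10(m * f) - 47.3
Compute m * f = 58.5 * 2000 = 117000.0
Compute log10(117000.0) = 5.068186
Compute 20 * 5.068186 = 101.3637
TL = 101.3637 - 47.3 = 54.06

54.06 dB


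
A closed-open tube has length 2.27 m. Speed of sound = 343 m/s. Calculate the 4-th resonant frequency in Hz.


Given values:
  Tube type: closed-open, L = 2.27 m, c = 343 m/s, n = 4
Formula: f_n = (2n - 1) * c / (4 * L)
Compute 2n - 1 = 2*4 - 1 = 7
Compute 4 * L = 4 * 2.27 = 9.08
f = 7 * 343 / 9.08
f = 264.43

264.43 Hz


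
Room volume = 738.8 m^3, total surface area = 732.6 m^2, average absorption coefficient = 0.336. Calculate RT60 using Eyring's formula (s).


Given values:
  V = 738.8 m^3, S = 732.6 m^2, alpha = 0.336
Formula: RT60 = 0.161 * V / (-S * ln(1 - alpha))
Compute ln(1 - 0.336) = ln(0.664) = -0.409473
Denominator: -732.6 * -0.409473 = 299.9799
Numerator: 0.161 * 738.8 = 118.9468
RT60 = 118.9468 / 299.9799 = 0.397

0.397 s


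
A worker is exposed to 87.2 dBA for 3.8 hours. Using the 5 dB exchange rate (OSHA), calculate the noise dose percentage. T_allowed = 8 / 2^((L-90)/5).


Given values:
  L = 87.2 dBA, T = 3.8 hours
Formula: T_allowed = 8 / 2^((L - 90) / 5)
Compute exponent: (87.2 - 90) / 5 = -0.56
Compute 2^(-0.56) = 0.678302
T_allowed = 8 / 0.678302 = 11.794157 hours
Dose = (T / T_allowed) * 100
Dose = (3.8 / 11.794157) * 100 = 32.22

32.22 %


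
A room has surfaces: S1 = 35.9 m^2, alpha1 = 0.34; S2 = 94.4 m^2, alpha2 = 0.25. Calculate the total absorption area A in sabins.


Given surfaces:
  Surface 1: 35.9 * 0.34 = 12.206
  Surface 2: 94.4 * 0.25 = 23.6
Formula: A = sum(Si * alpha_i)
A = 12.206 + 23.6
A = 35.81

35.81 sabins


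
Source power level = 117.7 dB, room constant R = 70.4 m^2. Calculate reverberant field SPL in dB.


Given values:
  Lw = 117.7 dB, R = 70.4 m^2
Formula: SPL = Lw + 10 * log10(4 / R)
Compute 4 / R = 4 / 70.4 = 0.056818
Compute 10 * log10(0.056818) = -12.4551
SPL = 117.7 + (-12.4551) = 105.24

105.24 dB


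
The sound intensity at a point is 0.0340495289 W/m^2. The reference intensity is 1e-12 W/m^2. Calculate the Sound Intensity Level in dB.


Given values:
  I = 0.0340495289 W/m^2
  I_ref = 1e-12 W/m^2
Formula: SIL = 10 * log10(I / I_ref)
Compute ratio: I / I_ref = 34049528900
Compute log10: log10(34049528900) = 10.532111
Multiply: SIL = 10 * 10.532111 = 105.32

105.32 dB


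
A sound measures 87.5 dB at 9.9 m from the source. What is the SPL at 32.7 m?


Given values:
  SPL1 = 87.5 dB, r1 = 9.9 m, r2 = 32.7 m
Formula: SPL2 = SPL1 - 20 * log10(r2 / r1)
Compute ratio: r2 / r1 = 32.7 / 9.9 = 3.303
Compute log10: log10(3.303) = 0.518909
Compute drop: 20 * 0.518909 = 10.3782
SPL2 = 87.5 - 10.3782 = 77.12

77.12 dB


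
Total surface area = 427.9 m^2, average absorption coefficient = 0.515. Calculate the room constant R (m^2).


Given values:
  S = 427.9 m^2, alpha = 0.515
Formula: R = S * alpha / (1 - alpha)
Numerator: 427.9 * 0.515 = 220.3685
Denominator: 1 - 0.515 = 0.485
R = 220.3685 / 0.485 = 454.37

454.37 m^2


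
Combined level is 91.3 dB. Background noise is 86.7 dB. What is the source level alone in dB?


Given values:
  L_total = 91.3 dB, L_bg = 86.7 dB
Formula: L_source = 10 * log10(10^(L_total/10) - 10^(L_bg/10))
Convert to linear:
  10^(91.3/10) = 1348962882.5917
  10^(86.7/10) = 467735141.2872
Difference: 1348962882.5917 - 467735141.2872 = 881227741.3045
L_source = 10 * log10(881227741.3045) = 89.45

89.45 dB


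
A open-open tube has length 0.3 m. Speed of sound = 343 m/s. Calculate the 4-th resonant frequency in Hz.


Given values:
  Tube type: open-open, L = 0.3 m, c = 343 m/s, n = 4
Formula: f_n = n * c / (2 * L)
Compute 2 * L = 2 * 0.3 = 0.6
f = 4 * 343 / 0.6
f = 2286.67

2286.67 Hz


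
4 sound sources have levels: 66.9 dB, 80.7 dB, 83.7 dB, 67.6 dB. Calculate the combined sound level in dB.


Formula: L_total = 10 * log10( sum(10^(Li/10)) )
  Source 1: 10^(66.9/10) = 4897788.1937
  Source 2: 10^(80.7/10) = 117489755.494
  Source 3: 10^(83.7/10) = 234422881.532
  Source 4: 10^(67.6/10) = 5754399.3734
Sum of linear values = 362564824.5931
L_total = 10 * log10(362564824.5931) = 85.59

85.59 dB


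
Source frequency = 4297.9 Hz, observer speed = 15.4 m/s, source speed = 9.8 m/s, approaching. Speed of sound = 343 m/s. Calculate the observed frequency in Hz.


Given values:
  f_s = 4297.9 Hz, v_o = 15.4 m/s, v_s = 9.8 m/s
  Direction: approaching
Formula: f_o = f_s * (c + v_o) / (c - v_s)
Numerator: c + v_o = 343 + 15.4 = 358.4
Denominator: c - v_s = 343 - 9.8 = 333.2
f_o = 4297.9 * 358.4 / 333.2 = 4622.95

4622.95 Hz


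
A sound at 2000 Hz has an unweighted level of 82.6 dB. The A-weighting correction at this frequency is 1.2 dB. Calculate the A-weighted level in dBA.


Given values:
  SPL = 82.6 dB
  A-weighting at 2000 Hz = 1.2 dB
Formula: L_A = SPL + A_weight
L_A = 82.6 + (1.2)
L_A = 83.8

83.8 dBA


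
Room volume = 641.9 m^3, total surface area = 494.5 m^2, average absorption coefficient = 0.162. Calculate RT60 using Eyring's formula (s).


Given values:
  V = 641.9 m^3, S = 494.5 m^2, alpha = 0.162
Formula: RT60 = 0.161 * V / (-S * ln(1 - alpha))
Compute ln(1 - 0.162) = ln(0.838) = -0.176737
Denominator: -494.5 * -0.176737 = 87.3964
Numerator: 0.161 * 641.9 = 103.3459
RT60 = 103.3459 / 87.3964 = 1.182

1.182 s


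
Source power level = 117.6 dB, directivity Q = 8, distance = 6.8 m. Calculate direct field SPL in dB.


Given values:
  Lw = 117.6 dB, Q = 8, r = 6.8 m
Formula: SPL = Lw + 10 * log10(Q / (4 * pi * r^2))
Compute 4 * pi * r^2 = 4 * pi * 6.8^2 = 581.069
Compute Q / denom = 8 / 581.069 = 0.01376773
Compute 10 * log10(0.01376773) = -18.6114
SPL = 117.6 + (-18.6114) = 98.99

98.99 dB


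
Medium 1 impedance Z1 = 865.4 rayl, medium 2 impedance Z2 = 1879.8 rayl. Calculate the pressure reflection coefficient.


Given values:
  Z1 = 865.4 rayl, Z2 = 1879.8 rayl
Formula: R = (Z2 - Z1) / (Z2 + Z1)
Numerator: Z2 - Z1 = 1879.8 - 865.4 = 1014.4
Denominator: Z2 + Z1 = 1879.8 + 865.4 = 2745.2
R = 1014.4 / 2745.2 = 0.3695

0.3695


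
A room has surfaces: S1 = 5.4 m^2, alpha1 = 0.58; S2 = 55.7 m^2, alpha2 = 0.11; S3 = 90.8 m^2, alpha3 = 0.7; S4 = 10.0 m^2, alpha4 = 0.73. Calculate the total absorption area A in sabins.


Given surfaces:
  Surface 1: 5.4 * 0.58 = 3.132
  Surface 2: 55.7 * 0.11 = 6.127
  Surface 3: 90.8 * 0.7 = 63.56
  Surface 4: 10.0 * 0.73 = 7.3
Formula: A = sum(Si * alpha_i)
A = 3.132 + 6.127 + 63.56 + 7.3
A = 80.12

80.12 sabins


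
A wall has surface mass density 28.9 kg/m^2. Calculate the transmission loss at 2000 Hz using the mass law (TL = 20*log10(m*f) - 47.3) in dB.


Given values:
  m = 28.9 kg/m^2, f = 2000 Hz
Formula: TL = 20 * log10(m * f) - 47.3
Compute m * f = 28.9 * 2000 = 57800.0
Compute log10(57800.0) = 4.761928
Compute 20 * 4.761928 = 95.2386
TL = 95.2386 - 47.3 = 47.94

47.94 dB


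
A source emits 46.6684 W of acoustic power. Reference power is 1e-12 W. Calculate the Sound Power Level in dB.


Given values:
  W = 46.6684 W
  W_ref = 1e-12 W
Formula: SWL = 10 * log10(W / W_ref)
Compute ratio: W / W_ref = 46668400000000
Compute log10: log10(46668400000000) = 13.669023
Multiply: SWL = 10 * 13.669023 = 136.69

136.69 dB


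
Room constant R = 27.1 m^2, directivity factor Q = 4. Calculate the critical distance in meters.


Given values:
  R = 27.1 m^2, Q = 4
Formula: d_c = 0.141 * sqrt(Q * R)
Compute Q * R = 4 * 27.1 = 108.4
Compute sqrt(108.4) = 10.4115
d_c = 0.141 * 10.4115 = 1.468

1.468 m


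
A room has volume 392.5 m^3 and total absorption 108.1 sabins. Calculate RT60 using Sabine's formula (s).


Given values:
  V = 392.5 m^3
  A = 108.1 sabins
Formula: RT60 = 0.161 * V / A
Numerator: 0.161 * 392.5 = 63.1925
RT60 = 63.1925 / 108.1 = 0.585

0.585 s


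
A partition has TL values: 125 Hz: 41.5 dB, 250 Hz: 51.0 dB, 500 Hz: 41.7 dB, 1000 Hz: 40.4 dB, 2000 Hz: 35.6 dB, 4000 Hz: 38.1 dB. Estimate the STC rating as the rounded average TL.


Given TL values at each frequency:
  125 Hz: 41.5 dB
  250 Hz: 51.0 dB
  500 Hz: 41.7 dB
  1000 Hz: 40.4 dB
  2000 Hz: 35.6 dB
  4000 Hz: 38.1 dB
Formula: STC ~ round(average of TL values)
Sum = 41.5 + 51.0 + 41.7 + 40.4 + 35.6 + 38.1 = 248.3
Average = 248.3 / 6 = 41.38
Rounded: 41

41


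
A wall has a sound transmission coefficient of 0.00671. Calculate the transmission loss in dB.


Given values:
  tau = 0.00671
Formula: TL = 10 * log10(1 / tau)
Compute 1 / tau = 1 / 0.00671 = 149.0313
Compute log10(149.0313) = 2.173277
TL = 10 * 2.173277 = 21.73

21.73 dB


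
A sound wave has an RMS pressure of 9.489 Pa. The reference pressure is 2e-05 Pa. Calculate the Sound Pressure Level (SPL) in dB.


Given values:
  p = 9.489 Pa
  p_ref = 2e-05 Pa
Formula: SPL = 20 * log10(p / p_ref)
Compute ratio: p / p_ref = 9.489 / 2e-05 = 474450
Compute log10: log10(474450) = 5.67619
Multiply: SPL = 20 * 5.67619 = 113.52

113.52 dB


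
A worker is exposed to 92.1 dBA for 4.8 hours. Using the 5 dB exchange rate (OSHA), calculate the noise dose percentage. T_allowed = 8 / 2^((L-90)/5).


Given values:
  L = 92.1 dBA, T = 4.8 hours
Formula: T_allowed = 8 / 2^((L - 90) / 5)
Compute exponent: (92.1 - 90) / 5 = 0.42
Compute 2^(0.42) = 1.337928
T_allowed = 8 / 1.337928 = 5.979395 hours
Dose = (T / T_allowed) * 100
Dose = (4.8 / 5.979395) * 100 = 80.28

80.28 %


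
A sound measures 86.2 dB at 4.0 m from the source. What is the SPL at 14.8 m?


Given values:
  SPL1 = 86.2 dB, r1 = 4.0 m, r2 = 14.8 m
Formula: SPL2 = SPL1 - 20 * log10(r2 / r1)
Compute ratio: r2 / r1 = 14.8 / 4.0 = 3.7
Compute log10: log10(3.7) = 0.568202
Compute drop: 20 * 0.568202 = 11.364
SPL2 = 86.2 - 11.364 = 74.84

74.84 dB


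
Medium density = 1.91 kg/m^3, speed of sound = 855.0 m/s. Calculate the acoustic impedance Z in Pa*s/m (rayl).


Given values:
  rho = 1.91 kg/m^3
  c = 855.0 m/s
Formula: Z = rho * c
Z = 1.91 * 855.0
Z = 1633.05

1633.05 rayl


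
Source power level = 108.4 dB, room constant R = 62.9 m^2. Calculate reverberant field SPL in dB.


Given values:
  Lw = 108.4 dB, R = 62.9 m^2
Formula: SPL = Lw + 10 * log10(4 / R)
Compute 4 / R = 4 / 62.9 = 0.063593
Compute 10 * log10(0.063593) = -11.9659
SPL = 108.4 + (-11.9659) = 96.43

96.43 dB


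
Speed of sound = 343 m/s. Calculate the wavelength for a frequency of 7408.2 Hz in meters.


Given values:
  c = 343 m/s, f = 7408.2 Hz
Formula: lambda = c / f
lambda = 343 / 7408.2
lambda = 0.0463

0.0463 m


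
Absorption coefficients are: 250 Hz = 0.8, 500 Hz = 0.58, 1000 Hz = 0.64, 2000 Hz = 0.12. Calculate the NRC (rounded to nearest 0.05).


Given values:
  a_250 = 0.8, a_500 = 0.58
  a_1000 = 0.64, a_2000 = 0.12
Formula: NRC = (a250 + a500 + a1000 + a2000) / 4
Sum = 0.8 + 0.58 + 0.64 + 0.12 = 2.14
NRC = 2.14 / 4 = 0.535
Rounded to nearest 0.05: 0.55

0.55


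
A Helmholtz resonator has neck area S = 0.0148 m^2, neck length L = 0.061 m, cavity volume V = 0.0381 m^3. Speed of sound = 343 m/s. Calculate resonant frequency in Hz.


Given values:
  S = 0.0148 m^2, L = 0.061 m, V = 0.0381 m^3, c = 343 m/s
Formula: f = (c / (2*pi)) * sqrt(S / (V * L))
Compute V * L = 0.0381 * 0.061 = 0.0023241
Compute S / (V * L) = 0.0148 / 0.0023241 = 6.3681
Compute sqrt(6.3681) = 2.523509
Compute c / (2*pi) = 343 / 6.283185 = 54.590148
f = 54.590148 * 2.523509 = 137.76

137.76 Hz


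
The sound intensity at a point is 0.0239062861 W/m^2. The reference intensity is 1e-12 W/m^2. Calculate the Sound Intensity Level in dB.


Given values:
  I = 0.0239062861 W/m^2
  I_ref = 1e-12 W/m^2
Formula: SIL = 10 * log10(I / I_ref)
Compute ratio: I / I_ref = 23906286100
Compute log10: log10(23906286100) = 10.378512
Multiply: SIL = 10 * 10.378512 = 103.79

103.79 dB


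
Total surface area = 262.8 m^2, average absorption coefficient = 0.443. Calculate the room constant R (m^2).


Given values:
  S = 262.8 m^2, alpha = 0.443
Formula: R = S * alpha / (1 - alpha)
Numerator: 262.8 * 0.443 = 116.4204
Denominator: 1 - 0.443 = 0.557
R = 116.4204 / 0.557 = 209.01

209.01 m^2


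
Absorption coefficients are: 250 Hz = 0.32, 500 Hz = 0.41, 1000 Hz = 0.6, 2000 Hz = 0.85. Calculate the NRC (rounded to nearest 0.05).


Given values:
  a_250 = 0.32, a_500 = 0.41
  a_1000 = 0.6, a_2000 = 0.85
Formula: NRC = (a250 + a500 + a1000 + a2000) / 4
Sum = 0.32 + 0.41 + 0.6 + 0.85 = 2.18
NRC = 2.18 / 4 = 0.545
Rounded to nearest 0.05: 0.55

0.55


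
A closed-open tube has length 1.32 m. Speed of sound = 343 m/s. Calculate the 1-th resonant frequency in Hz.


Given values:
  Tube type: closed-open, L = 1.32 m, c = 343 m/s, n = 1
Formula: f_n = (2n - 1) * c / (4 * L)
Compute 2n - 1 = 2*1 - 1 = 1
Compute 4 * L = 4 * 1.32 = 5.28
f = 1 * 343 / 5.28
f = 64.96

64.96 Hz


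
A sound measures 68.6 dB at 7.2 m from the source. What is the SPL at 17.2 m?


Given values:
  SPL1 = 68.6 dB, r1 = 7.2 m, r2 = 17.2 m
Formula: SPL2 = SPL1 - 20 * log10(r2 / r1)
Compute ratio: r2 / r1 = 17.2 / 7.2 = 2.3889
Compute log10: log10(2.3889) = 0.378198
Compute drop: 20 * 0.378198 = 7.564
SPL2 = 68.6 - 7.564 = 61.04

61.04 dB


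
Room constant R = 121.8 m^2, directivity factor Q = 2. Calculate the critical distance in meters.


Given values:
  R = 121.8 m^2, Q = 2
Formula: d_c = 0.141 * sqrt(Q * R)
Compute Q * R = 2 * 121.8 = 243.6
Compute sqrt(243.6) = 15.6077
d_c = 0.141 * 15.6077 = 2.201

2.201 m


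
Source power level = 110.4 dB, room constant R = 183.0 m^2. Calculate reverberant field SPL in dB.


Given values:
  Lw = 110.4 dB, R = 183.0 m^2
Formula: SPL = Lw + 10 * log10(4 / R)
Compute 4 / R = 4 / 183.0 = 0.021858
Compute 10 * log10(0.021858) = -16.6039
SPL = 110.4 + (-16.6039) = 93.8

93.8 dB


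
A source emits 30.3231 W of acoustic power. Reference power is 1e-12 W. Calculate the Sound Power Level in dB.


Given values:
  W = 30.3231 W
  W_ref = 1e-12 W
Formula: SWL = 10 * log10(W / W_ref)
Compute ratio: W / W_ref = 30323100000000
Compute log10: log10(30323100000000) = 13.481774
Multiply: SWL = 10 * 13.481774 = 134.82

134.82 dB


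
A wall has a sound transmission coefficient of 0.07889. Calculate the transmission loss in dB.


Given values:
  tau = 0.07889
Formula: TL = 10 * log10(1 / tau)
Compute 1 / tau = 1 / 0.07889 = 12.6759
Compute log10(12.6759) = 1.102979
TL = 10 * 1.102979 = 11.03

11.03 dB


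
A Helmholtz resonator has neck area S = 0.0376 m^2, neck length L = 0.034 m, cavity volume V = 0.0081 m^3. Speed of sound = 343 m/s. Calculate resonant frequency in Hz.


Given values:
  S = 0.0376 m^2, L = 0.034 m, V = 0.0081 m^3, c = 343 m/s
Formula: f = (c / (2*pi)) * sqrt(S / (V * L))
Compute V * L = 0.0081 * 0.034 = 0.0002754
Compute S / (V * L) = 0.0376 / 0.0002754 = 136.5287
Compute sqrt(136.5287) = 11.68455
Compute c / (2*pi) = 343 / 6.283185 = 54.590148
f = 54.590148 * 11.68455 = 637.86

637.86 Hz


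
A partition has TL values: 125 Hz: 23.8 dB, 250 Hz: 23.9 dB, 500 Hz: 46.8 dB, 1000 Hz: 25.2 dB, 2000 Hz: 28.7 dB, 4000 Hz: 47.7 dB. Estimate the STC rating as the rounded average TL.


Given TL values at each frequency:
  125 Hz: 23.8 dB
  250 Hz: 23.9 dB
  500 Hz: 46.8 dB
  1000 Hz: 25.2 dB
  2000 Hz: 28.7 dB
  4000 Hz: 47.7 dB
Formula: STC ~ round(average of TL values)
Sum = 23.8 + 23.9 + 46.8 + 25.2 + 28.7 + 47.7 = 196.1
Average = 196.1 / 6 = 32.68
Rounded: 33

33


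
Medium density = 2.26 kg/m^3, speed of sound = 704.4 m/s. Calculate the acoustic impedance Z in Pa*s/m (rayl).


Given values:
  rho = 2.26 kg/m^3
  c = 704.4 m/s
Formula: Z = rho * c
Z = 2.26 * 704.4
Z = 1591.94

1591.94 rayl


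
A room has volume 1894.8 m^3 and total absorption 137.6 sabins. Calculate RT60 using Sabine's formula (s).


Given values:
  V = 1894.8 m^3
  A = 137.6 sabins
Formula: RT60 = 0.161 * V / A
Numerator: 0.161 * 1894.8 = 305.0628
RT60 = 305.0628 / 137.6 = 2.217

2.217 s


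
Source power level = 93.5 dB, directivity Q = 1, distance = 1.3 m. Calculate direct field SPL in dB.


Given values:
  Lw = 93.5 dB, Q = 1, r = 1.3 m
Formula: SPL = Lw + 10 * log10(Q / (4 * pi * r^2))
Compute 4 * pi * r^2 = 4 * pi * 1.3^2 = 21.2372
Compute Q / denom = 1 / 21.2372 = 0.04708719
Compute 10 * log10(0.04708719) = -13.271
SPL = 93.5 + (-13.271) = 80.23

80.23 dB


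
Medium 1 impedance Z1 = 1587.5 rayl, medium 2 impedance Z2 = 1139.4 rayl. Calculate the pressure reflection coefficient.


Given values:
  Z1 = 1587.5 rayl, Z2 = 1139.4 rayl
Formula: R = (Z2 - Z1) / (Z2 + Z1)
Numerator: Z2 - Z1 = 1139.4 - 1587.5 = -448.1
Denominator: Z2 + Z1 = 1139.4 + 1587.5 = 2726.9
R = -448.1 / 2726.9 = -0.1643

-0.1643


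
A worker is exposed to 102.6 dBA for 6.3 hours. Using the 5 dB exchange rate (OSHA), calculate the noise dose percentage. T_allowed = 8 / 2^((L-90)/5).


Given values:
  L = 102.6 dBA, T = 6.3 hours
Formula: T_allowed = 8 / 2^((L - 90) / 5)
Compute exponent: (102.6 - 90) / 5 = 2.52
Compute 2^(2.52) = 5.735821
T_allowed = 8 / 5.735821 = 1.394744 hours
Dose = (T / T_allowed) * 100
Dose = (6.3 / 1.394744) * 100 = 451.7

451.7 %


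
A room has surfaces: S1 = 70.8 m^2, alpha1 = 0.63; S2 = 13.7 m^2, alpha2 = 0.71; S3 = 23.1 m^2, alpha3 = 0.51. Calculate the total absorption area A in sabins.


Given surfaces:
  Surface 1: 70.8 * 0.63 = 44.604
  Surface 2: 13.7 * 0.71 = 9.727
  Surface 3: 23.1 * 0.51 = 11.781
Formula: A = sum(Si * alpha_i)
A = 44.604 + 9.727 + 11.781
A = 66.11

66.11 sabins


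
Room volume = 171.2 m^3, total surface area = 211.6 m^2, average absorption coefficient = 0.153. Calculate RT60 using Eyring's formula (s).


Given values:
  V = 171.2 m^3, S = 211.6 m^2, alpha = 0.153
Formula: RT60 = 0.161 * V / (-S * ln(1 - alpha))
Compute ln(1 - 0.153) = ln(0.847) = -0.166055
Denominator: -211.6 * -0.166055 = 35.1372
Numerator: 0.161 * 171.2 = 27.5632
RT60 = 27.5632 / 35.1372 = 0.784

0.784 s


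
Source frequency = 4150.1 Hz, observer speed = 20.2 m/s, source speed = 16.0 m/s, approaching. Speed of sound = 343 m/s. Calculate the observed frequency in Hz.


Given values:
  f_s = 4150.1 Hz, v_o = 20.2 m/s, v_s = 16.0 m/s
  Direction: approaching
Formula: f_o = f_s * (c + v_o) / (c - v_s)
Numerator: c + v_o = 343 + 20.2 = 363.2
Denominator: c - v_s = 343 - 16.0 = 327.0
f_o = 4150.1 * 363.2 / 327.0 = 4609.53

4609.53 Hz


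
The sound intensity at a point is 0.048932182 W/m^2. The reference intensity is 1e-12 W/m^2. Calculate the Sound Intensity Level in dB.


Given values:
  I = 0.048932182 W/m^2
  I_ref = 1e-12 W/m^2
Formula: SIL = 10 * log10(I / I_ref)
Compute ratio: I / I_ref = 48932182000
Compute log10: log10(48932182000) = 10.689595
Multiply: SIL = 10 * 10.689595 = 106.9

106.9 dB


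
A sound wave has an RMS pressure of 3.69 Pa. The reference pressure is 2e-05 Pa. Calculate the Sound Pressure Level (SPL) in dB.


Given values:
  p = 3.69 Pa
  p_ref = 2e-05 Pa
Formula: SPL = 20 * log10(p / p_ref)
Compute ratio: p / p_ref = 3.69 / 2e-05 = 184500
Compute log10: log10(184500) = 5.265996
Multiply: SPL = 20 * 5.265996 = 105.32

105.32 dB


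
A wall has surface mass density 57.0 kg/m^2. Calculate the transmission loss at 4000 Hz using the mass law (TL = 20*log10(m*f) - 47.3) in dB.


Given values:
  m = 57.0 kg/m^2, f = 4000 Hz
Formula: TL = 20 * log10(m * f) - 47.3
Compute m * f = 57.0 * 4000 = 228000.0
Compute log10(228000.0) = 5.357935
Compute 20 * 5.357935 = 107.1587
TL = 107.1587 - 47.3 = 59.86

59.86 dB


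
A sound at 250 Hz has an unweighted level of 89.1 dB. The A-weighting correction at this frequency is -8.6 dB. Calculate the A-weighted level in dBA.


Given values:
  SPL = 89.1 dB
  A-weighting at 250 Hz = -8.6 dB
Formula: L_A = SPL + A_weight
L_A = 89.1 + (-8.6)
L_A = 80.5

80.5 dBA


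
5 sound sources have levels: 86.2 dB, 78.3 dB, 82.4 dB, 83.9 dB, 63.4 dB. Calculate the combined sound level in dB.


Formula: L_total = 10 * log10( sum(10^(Li/10)) )
  Source 1: 10^(86.2/10) = 416869383.4703
  Source 2: 10^(78.3/10) = 67608297.5392
  Source 3: 10^(82.4/10) = 173780082.8749
  Source 4: 10^(83.9/10) = 245470891.5685
  Source 5: 10^(63.4/10) = 2187761.6239
Sum of linear values = 905916417.0768
L_total = 10 * log10(905916417.0768) = 89.57

89.57 dB


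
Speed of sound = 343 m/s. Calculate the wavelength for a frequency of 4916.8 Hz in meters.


Given values:
  c = 343 m/s, f = 4916.8 Hz
Formula: lambda = c / f
lambda = 343 / 4916.8
lambda = 0.0698

0.0698 m


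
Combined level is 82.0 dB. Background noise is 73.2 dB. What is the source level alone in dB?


Given values:
  L_total = 82.0 dB, L_bg = 73.2 dB
Formula: L_source = 10 * log10(10^(L_total/10) - 10^(L_bg/10))
Convert to linear:
  10^(82.0/10) = 158489319.2461
  10^(73.2/10) = 20892961.3085
Difference: 158489319.2461 - 20892961.3085 = 137596357.9376
L_source = 10 * log10(137596357.9376) = 81.39

81.39 dB


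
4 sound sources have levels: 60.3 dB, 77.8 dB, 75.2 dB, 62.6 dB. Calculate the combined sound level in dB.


Formula: L_total = 10 * log10( sum(10^(Li/10)) )
  Source 1: 10^(60.3/10) = 1071519.3052
  Source 2: 10^(77.8/10) = 60255958.6074
  Source 3: 10^(75.2/10) = 33113112.1483
  Source 4: 10^(62.6/10) = 1819700.8586
Sum of linear values = 96260290.9195
L_total = 10 * log10(96260290.9195) = 79.83

79.83 dB


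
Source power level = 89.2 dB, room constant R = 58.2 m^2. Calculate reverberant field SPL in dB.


Given values:
  Lw = 89.2 dB, R = 58.2 m^2
Formula: SPL = Lw + 10 * log10(4 / R)
Compute 4 / R = 4 / 58.2 = 0.068729
Compute 10 * log10(0.068729) = -11.6286
SPL = 89.2 + (-11.6286) = 77.57

77.57 dB


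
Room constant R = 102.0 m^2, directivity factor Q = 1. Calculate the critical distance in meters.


Given values:
  R = 102.0 m^2, Q = 1
Formula: d_c = 0.141 * sqrt(Q * R)
Compute Q * R = 1 * 102.0 = 102.0
Compute sqrt(102.0) = 10.0995
d_c = 0.141 * 10.0995 = 1.424

1.424 m


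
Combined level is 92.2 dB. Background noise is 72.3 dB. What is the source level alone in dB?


Given values:
  L_total = 92.2 dB, L_bg = 72.3 dB
Formula: L_source = 10 * log10(10^(L_total/10) - 10^(L_bg/10))
Convert to linear:
  10^(92.2/10) = 1659586907.4376
  10^(72.3/10) = 16982436.5246
Difference: 1659586907.4376 - 16982436.5246 = 1642604470.913
L_source = 10 * log10(1642604470.913) = 92.16

92.16 dB


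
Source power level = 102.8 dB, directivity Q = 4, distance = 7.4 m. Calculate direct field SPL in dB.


Given values:
  Lw = 102.8 dB, Q = 4, r = 7.4 m
Formula: SPL = Lw + 10 * log10(Q / (4 * pi * r^2))
Compute 4 * pi * r^2 = 4 * pi * 7.4^2 = 688.1345
Compute Q / denom = 4 / 688.1345 = 0.00581282
Compute 10 * log10(0.00581282) = -22.3561
SPL = 102.8 + (-22.3561) = 80.44

80.44 dB


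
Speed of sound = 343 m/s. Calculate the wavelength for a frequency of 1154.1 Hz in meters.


Given values:
  c = 343 m/s, f = 1154.1 Hz
Formula: lambda = c / f
lambda = 343 / 1154.1
lambda = 0.2972

0.2972 m


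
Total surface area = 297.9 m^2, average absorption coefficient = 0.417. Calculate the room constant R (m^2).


Given values:
  S = 297.9 m^2, alpha = 0.417
Formula: R = S * alpha / (1 - alpha)
Numerator: 297.9 * 0.417 = 124.2243
Denominator: 1 - 0.417 = 0.583
R = 124.2243 / 0.583 = 213.08

213.08 m^2


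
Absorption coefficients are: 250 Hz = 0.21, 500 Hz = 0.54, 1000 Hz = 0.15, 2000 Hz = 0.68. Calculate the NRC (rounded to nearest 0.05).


Given values:
  a_250 = 0.21, a_500 = 0.54
  a_1000 = 0.15, a_2000 = 0.68
Formula: NRC = (a250 + a500 + a1000 + a2000) / 4
Sum = 0.21 + 0.54 + 0.15 + 0.68 = 1.58
NRC = 1.58 / 4 = 0.395
Rounded to nearest 0.05: 0.4

0.4


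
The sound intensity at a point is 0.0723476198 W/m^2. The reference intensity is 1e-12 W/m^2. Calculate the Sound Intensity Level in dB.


Given values:
  I = 0.0723476198 W/m^2
  I_ref = 1e-12 W/m^2
Formula: SIL = 10 * log10(I / I_ref)
Compute ratio: I / I_ref = 72347619800
Compute log10: log10(72347619800) = 10.859424
Multiply: SIL = 10 * 10.859424 = 108.59

108.59 dB


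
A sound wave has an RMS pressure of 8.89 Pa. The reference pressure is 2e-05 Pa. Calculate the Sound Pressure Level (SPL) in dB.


Given values:
  p = 8.89 Pa
  p_ref = 2e-05 Pa
Formula: SPL = 20 * log10(p / p_ref)
Compute ratio: p / p_ref = 8.89 / 2e-05 = 444500
Compute log10: log10(444500) = 5.647872
Multiply: SPL = 20 * 5.647872 = 112.96

112.96 dB


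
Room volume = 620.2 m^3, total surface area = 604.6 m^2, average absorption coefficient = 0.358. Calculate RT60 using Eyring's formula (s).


Given values:
  V = 620.2 m^3, S = 604.6 m^2, alpha = 0.358
Formula: RT60 = 0.161 * V / (-S * ln(1 - alpha))
Compute ln(1 - 0.358) = ln(0.642) = -0.443167
Denominator: -604.6 * -0.443167 = 267.9388
Numerator: 0.161 * 620.2 = 99.8522
RT60 = 99.8522 / 267.9388 = 0.373

0.373 s


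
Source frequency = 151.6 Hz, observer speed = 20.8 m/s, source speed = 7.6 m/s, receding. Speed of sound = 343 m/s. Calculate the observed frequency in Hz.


Given values:
  f_s = 151.6 Hz, v_o = 20.8 m/s, v_s = 7.6 m/s
  Direction: receding
Formula: f_o = f_s * (c - v_o) / (c + v_s)
Numerator: c - v_o = 343 - 20.8 = 322.2
Denominator: c + v_s = 343 + 7.6 = 350.6
f_o = 151.6 * 322.2 / 350.6 = 139.32

139.32 Hz


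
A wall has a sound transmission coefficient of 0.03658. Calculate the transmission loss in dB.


Given values:
  tau = 0.03658
Formula: TL = 10 * log10(1 / tau)
Compute 1 / tau = 1 / 0.03658 = 27.3373
Compute log10(27.3373) = 1.436756
TL = 10 * 1.436756 = 14.37

14.37 dB


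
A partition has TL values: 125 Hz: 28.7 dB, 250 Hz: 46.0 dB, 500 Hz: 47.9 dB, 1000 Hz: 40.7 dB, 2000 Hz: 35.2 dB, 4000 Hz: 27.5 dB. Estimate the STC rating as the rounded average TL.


Given TL values at each frequency:
  125 Hz: 28.7 dB
  250 Hz: 46.0 dB
  500 Hz: 47.9 dB
  1000 Hz: 40.7 dB
  2000 Hz: 35.2 dB
  4000 Hz: 27.5 dB
Formula: STC ~ round(average of TL values)
Sum = 28.7 + 46.0 + 47.9 + 40.7 + 35.2 + 27.5 = 226.0
Average = 226.0 / 6 = 37.67
Rounded: 38

38


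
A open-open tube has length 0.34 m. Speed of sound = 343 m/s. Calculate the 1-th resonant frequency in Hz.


Given values:
  Tube type: open-open, L = 0.34 m, c = 343 m/s, n = 1
Formula: f_n = n * c / (2 * L)
Compute 2 * L = 2 * 0.34 = 0.68
f = 1 * 343 / 0.68
f = 504.41

504.41 Hz


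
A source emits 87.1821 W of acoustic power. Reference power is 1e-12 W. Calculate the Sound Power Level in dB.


Given values:
  W = 87.1821 W
  W_ref = 1e-12 W
Formula: SWL = 10 * log10(W / W_ref)
Compute ratio: W / W_ref = 87182100000000
Compute log10: log10(87182100000000) = 13.940427
Multiply: SWL = 10 * 13.940427 = 139.4

139.4 dB


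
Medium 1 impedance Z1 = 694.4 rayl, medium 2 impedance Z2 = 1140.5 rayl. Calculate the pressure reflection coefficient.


Given values:
  Z1 = 694.4 rayl, Z2 = 1140.5 rayl
Formula: R = (Z2 - Z1) / (Z2 + Z1)
Numerator: Z2 - Z1 = 1140.5 - 694.4 = 446.1
Denominator: Z2 + Z1 = 1140.5 + 694.4 = 1834.9
R = 446.1 / 1834.9 = 0.2431

0.2431


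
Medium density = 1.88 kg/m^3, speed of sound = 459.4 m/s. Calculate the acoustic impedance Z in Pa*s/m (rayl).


Given values:
  rho = 1.88 kg/m^3
  c = 459.4 m/s
Formula: Z = rho * c
Z = 1.88 * 459.4
Z = 863.67

863.67 rayl


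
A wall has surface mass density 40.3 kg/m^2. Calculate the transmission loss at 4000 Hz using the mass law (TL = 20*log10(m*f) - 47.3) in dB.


Given values:
  m = 40.3 kg/m^2, f = 4000 Hz
Formula: TL = 20 * log10(m * f) - 47.3
Compute m * f = 40.3 * 4000 = 161200.0
Compute log10(161200.0) = 5.207365
Compute 20 * 5.207365 = 104.1473
TL = 104.1473 - 47.3 = 56.85

56.85 dB


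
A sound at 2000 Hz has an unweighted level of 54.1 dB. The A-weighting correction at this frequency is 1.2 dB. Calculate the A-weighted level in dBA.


Given values:
  SPL = 54.1 dB
  A-weighting at 2000 Hz = 1.2 dB
Formula: L_A = SPL + A_weight
L_A = 54.1 + (1.2)
L_A = 55.3

55.3 dBA


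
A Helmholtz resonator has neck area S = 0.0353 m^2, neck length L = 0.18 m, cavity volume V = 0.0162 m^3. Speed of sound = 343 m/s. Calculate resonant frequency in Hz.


Given values:
  S = 0.0353 m^2, L = 0.18 m, V = 0.0162 m^3, c = 343 m/s
Formula: f = (c / (2*pi)) * sqrt(S / (V * L))
Compute V * L = 0.0162 * 0.18 = 0.002916
Compute S / (V * L) = 0.0353 / 0.002916 = 12.1056
Compute sqrt(12.1056) = 3.47931
Compute c / (2*pi) = 343 / 6.283185 = 54.590148
f = 54.590148 * 3.47931 = 189.94

189.94 Hz


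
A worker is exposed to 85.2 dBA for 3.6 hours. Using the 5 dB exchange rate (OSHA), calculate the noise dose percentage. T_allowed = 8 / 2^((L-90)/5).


Given values:
  L = 85.2 dBA, T = 3.6 hours
Formula: T_allowed = 8 / 2^((L - 90) / 5)
Compute exponent: (85.2 - 90) / 5 = -0.96
Compute 2^(-0.96) = 0.514057
T_allowed = 8 / 0.514057 = 15.562477 hours
Dose = (T / T_allowed) * 100
Dose = (3.6 / 15.562477) * 100 = 23.13

23.13 %


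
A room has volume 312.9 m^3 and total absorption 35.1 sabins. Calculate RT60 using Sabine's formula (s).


Given values:
  V = 312.9 m^3
  A = 35.1 sabins
Formula: RT60 = 0.161 * V / A
Numerator: 0.161 * 312.9 = 50.3769
RT60 = 50.3769 / 35.1 = 1.435

1.435 s


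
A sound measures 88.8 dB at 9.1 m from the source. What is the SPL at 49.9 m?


Given values:
  SPL1 = 88.8 dB, r1 = 9.1 m, r2 = 49.9 m
Formula: SPL2 = SPL1 - 20 * log10(r2 / r1)
Compute ratio: r2 / r1 = 49.9 / 9.1 = 5.4835
Compute log10: log10(5.4835) = 0.739058
Compute drop: 20 * 0.739058 = 14.7812
SPL2 = 88.8 - 14.7812 = 74.02

74.02 dB


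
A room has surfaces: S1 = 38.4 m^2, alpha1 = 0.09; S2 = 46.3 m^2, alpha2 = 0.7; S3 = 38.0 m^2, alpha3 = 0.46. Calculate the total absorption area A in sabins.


Given surfaces:
  Surface 1: 38.4 * 0.09 = 3.456
  Surface 2: 46.3 * 0.7 = 32.41
  Surface 3: 38.0 * 0.46 = 17.48
Formula: A = sum(Si * alpha_i)
A = 3.456 + 32.41 + 17.48
A = 53.35

53.35 sabins


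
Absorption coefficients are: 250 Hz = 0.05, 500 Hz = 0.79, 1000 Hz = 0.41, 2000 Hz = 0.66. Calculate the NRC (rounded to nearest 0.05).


Given values:
  a_250 = 0.05, a_500 = 0.79
  a_1000 = 0.41, a_2000 = 0.66
Formula: NRC = (a250 + a500 + a1000 + a2000) / 4
Sum = 0.05 + 0.79 + 0.41 + 0.66 = 1.91
NRC = 1.91 / 4 = 0.4775
Rounded to nearest 0.05: 0.5

0.5


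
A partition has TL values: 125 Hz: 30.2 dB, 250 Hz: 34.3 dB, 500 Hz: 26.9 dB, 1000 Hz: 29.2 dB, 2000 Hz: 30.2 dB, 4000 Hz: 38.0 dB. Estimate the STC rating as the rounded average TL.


Given TL values at each frequency:
  125 Hz: 30.2 dB
  250 Hz: 34.3 dB
  500 Hz: 26.9 dB
  1000 Hz: 29.2 dB
  2000 Hz: 30.2 dB
  4000 Hz: 38.0 dB
Formula: STC ~ round(average of TL values)
Sum = 30.2 + 34.3 + 26.9 + 29.2 + 30.2 + 38.0 = 188.8
Average = 188.8 / 6 = 31.47
Rounded: 31

31


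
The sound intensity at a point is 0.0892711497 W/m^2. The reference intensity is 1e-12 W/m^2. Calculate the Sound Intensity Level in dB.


Given values:
  I = 0.0892711497 W/m^2
  I_ref = 1e-12 W/m^2
Formula: SIL = 10 * log10(I / I_ref)
Compute ratio: I / I_ref = 89271149700
Compute log10: log10(89271149700) = 10.950711
Multiply: SIL = 10 * 10.950711 = 109.51

109.51 dB


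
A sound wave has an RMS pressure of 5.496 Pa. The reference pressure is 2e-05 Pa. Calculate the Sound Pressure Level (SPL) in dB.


Given values:
  p = 5.496 Pa
  p_ref = 2e-05 Pa
Formula: SPL = 20 * log10(p / p_ref)
Compute ratio: p / p_ref = 5.496 / 2e-05 = 274800
Compute log10: log10(274800) = 5.439017
Multiply: SPL = 20 * 5.439017 = 108.78

108.78 dB


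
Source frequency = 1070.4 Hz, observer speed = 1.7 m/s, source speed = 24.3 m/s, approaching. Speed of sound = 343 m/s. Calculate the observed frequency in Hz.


Given values:
  f_s = 1070.4 Hz, v_o = 1.7 m/s, v_s = 24.3 m/s
  Direction: approaching
Formula: f_o = f_s * (c + v_o) / (c - v_s)
Numerator: c + v_o = 343 + 1.7 = 344.7
Denominator: c - v_s = 343 - 24.3 = 318.7
f_o = 1070.4 * 344.7 / 318.7 = 1157.72

1157.72 Hz


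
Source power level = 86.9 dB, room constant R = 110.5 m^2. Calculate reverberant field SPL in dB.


Given values:
  Lw = 86.9 dB, R = 110.5 m^2
Formula: SPL = Lw + 10 * log10(4 / R)
Compute 4 / R = 4 / 110.5 = 0.036199
Compute 10 * log10(0.036199) = -14.413
SPL = 86.9 + (-14.413) = 72.49

72.49 dB


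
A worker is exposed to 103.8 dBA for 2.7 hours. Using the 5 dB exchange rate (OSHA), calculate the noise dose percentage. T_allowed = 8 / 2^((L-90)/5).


Given values:
  L = 103.8 dBA, T = 2.7 hours
Formula: T_allowed = 8 / 2^((L - 90) / 5)
Compute exponent: (103.8 - 90) / 5 = 2.76
Compute 2^(2.76) = 6.773962
T_allowed = 8 / 6.773962 = 1.180993 hours
Dose = (T / T_allowed) * 100
Dose = (2.7 / 1.180993) * 100 = 228.62

228.62 %


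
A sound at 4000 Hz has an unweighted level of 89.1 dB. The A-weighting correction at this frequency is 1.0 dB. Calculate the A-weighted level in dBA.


Given values:
  SPL = 89.1 dB
  A-weighting at 4000 Hz = 1.0 dB
Formula: L_A = SPL + A_weight
L_A = 89.1 + (1.0)
L_A = 90.1

90.1 dBA


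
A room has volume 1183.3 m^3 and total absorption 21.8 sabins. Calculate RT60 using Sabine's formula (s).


Given values:
  V = 1183.3 m^3
  A = 21.8 sabins
Formula: RT60 = 0.161 * V / A
Numerator: 0.161 * 1183.3 = 190.5113
RT60 = 190.5113 / 21.8 = 8.739

8.739 s


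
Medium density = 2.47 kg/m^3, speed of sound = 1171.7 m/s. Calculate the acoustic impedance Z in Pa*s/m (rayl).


Given values:
  rho = 2.47 kg/m^3
  c = 1171.7 m/s
Formula: Z = rho * c
Z = 2.47 * 1171.7
Z = 2894.1

2894.1 rayl


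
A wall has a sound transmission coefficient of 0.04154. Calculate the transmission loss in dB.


Given values:
  tau = 0.04154
Formula: TL = 10 * log10(1 / tau)
Compute 1 / tau = 1 / 0.04154 = 24.0732
Compute log10(24.0732) = 1.381534
TL = 10 * 1.381534 = 13.82

13.82 dB


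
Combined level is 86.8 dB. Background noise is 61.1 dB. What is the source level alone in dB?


Given values:
  L_total = 86.8 dB, L_bg = 61.1 dB
Formula: L_source = 10 * log10(10^(L_total/10) - 10^(L_bg/10))
Convert to linear:
  10^(86.8/10) = 478630092.3226
  10^(61.1/10) = 1288249.5517
Difference: 478630092.3226 - 1288249.5517 = 477341842.7709
L_source = 10 * log10(477341842.7709) = 86.79

86.79 dB


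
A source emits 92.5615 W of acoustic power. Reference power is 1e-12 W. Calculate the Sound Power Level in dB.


Given values:
  W = 92.5615 W
  W_ref = 1e-12 W
Formula: SWL = 10 * log10(W / W_ref)
Compute ratio: W / W_ref = 92561500000000
Compute log10: log10(92561500000000) = 13.96643
Multiply: SWL = 10 * 13.96643 = 139.66

139.66 dB


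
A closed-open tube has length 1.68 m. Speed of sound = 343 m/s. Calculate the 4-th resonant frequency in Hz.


Given values:
  Tube type: closed-open, L = 1.68 m, c = 343 m/s, n = 4
Formula: f_n = (2n - 1) * c / (4 * L)
Compute 2n - 1 = 2*4 - 1 = 7
Compute 4 * L = 4 * 1.68 = 6.72
f = 7 * 343 / 6.72
f = 357.29

357.29 Hz


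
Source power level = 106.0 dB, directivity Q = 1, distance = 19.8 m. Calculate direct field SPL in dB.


Given values:
  Lw = 106.0 dB, Q = 1, r = 19.8 m
Formula: SPL = Lw + 10 * log10(Q / (4 * pi * r^2))
Compute 4 * pi * r^2 = 4 * pi * 19.8^2 = 4926.5199
Compute Q / denom = 1 / 4926.5199 = 0.00020298
Compute 10 * log10(0.00020298) = -36.9255
SPL = 106.0 + (-36.9255) = 69.07

69.07 dB


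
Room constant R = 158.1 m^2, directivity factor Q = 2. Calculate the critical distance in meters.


Given values:
  R = 158.1 m^2, Q = 2
Formula: d_c = 0.141 * sqrt(Q * R)
Compute Q * R = 2 * 158.1 = 316.2
Compute sqrt(316.2) = 17.782
d_c = 0.141 * 17.782 = 2.507

2.507 m


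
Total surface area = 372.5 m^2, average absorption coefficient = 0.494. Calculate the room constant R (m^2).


Given values:
  S = 372.5 m^2, alpha = 0.494
Formula: R = S * alpha / (1 - alpha)
Numerator: 372.5 * 0.494 = 184.015
Denominator: 1 - 0.494 = 0.506
R = 184.015 / 0.506 = 363.67

363.67 m^2


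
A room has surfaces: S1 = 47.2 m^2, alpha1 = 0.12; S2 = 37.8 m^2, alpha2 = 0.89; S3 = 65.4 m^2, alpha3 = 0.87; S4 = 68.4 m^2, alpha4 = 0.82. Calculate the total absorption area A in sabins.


Given surfaces:
  Surface 1: 47.2 * 0.12 = 5.664
  Surface 2: 37.8 * 0.89 = 33.642
  Surface 3: 65.4 * 0.87 = 56.898
  Surface 4: 68.4 * 0.82 = 56.088
Formula: A = sum(Si * alpha_i)
A = 5.664 + 33.642 + 56.898 + 56.088
A = 152.29

152.29 sabins


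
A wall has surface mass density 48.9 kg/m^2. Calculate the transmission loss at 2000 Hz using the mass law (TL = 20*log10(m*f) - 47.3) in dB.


Given values:
  m = 48.9 kg/m^2, f = 2000 Hz
Formula: TL = 20 * log10(m * f) - 47.3
Compute m * f = 48.9 * 2000 = 97800.0
Compute log10(97800.0) = 4.990339
Compute 20 * 4.990339 = 99.8068
TL = 99.8068 - 47.3 = 52.51

52.51 dB


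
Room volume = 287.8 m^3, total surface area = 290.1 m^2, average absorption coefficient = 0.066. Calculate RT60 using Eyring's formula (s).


Given values:
  V = 287.8 m^3, S = 290.1 m^2, alpha = 0.066
Formula: RT60 = 0.161 * V / (-S * ln(1 - alpha))
Compute ln(1 - 0.066) = ln(0.934) = -0.068279
Denominator: -290.1 * -0.068279 = 19.8077
Numerator: 0.161 * 287.8 = 46.3358
RT60 = 46.3358 / 19.8077 = 2.339

2.339 s


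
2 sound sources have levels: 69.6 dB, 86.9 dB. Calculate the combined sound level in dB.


Formula: L_total = 10 * log10( sum(10^(Li/10)) )
  Source 1: 10^(69.6/10) = 9120108.3936
  Source 2: 10^(86.9/10) = 489778819.3684
Sum of linear values = 498898927.762
L_total = 10 * log10(498898927.762) = 86.98

86.98 dB


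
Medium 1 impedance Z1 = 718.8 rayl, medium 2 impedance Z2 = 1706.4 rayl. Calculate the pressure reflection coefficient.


Given values:
  Z1 = 718.8 rayl, Z2 = 1706.4 rayl
Formula: R = (Z2 - Z1) / (Z2 + Z1)
Numerator: Z2 - Z1 = 1706.4 - 718.8 = 987.6
Denominator: Z2 + Z1 = 1706.4 + 718.8 = 2425.2
R = 987.6 / 2425.2 = 0.4072

0.4072


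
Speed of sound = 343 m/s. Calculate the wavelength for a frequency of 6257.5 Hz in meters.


Given values:
  c = 343 m/s, f = 6257.5 Hz
Formula: lambda = c / f
lambda = 343 / 6257.5
lambda = 0.0548

0.0548 m


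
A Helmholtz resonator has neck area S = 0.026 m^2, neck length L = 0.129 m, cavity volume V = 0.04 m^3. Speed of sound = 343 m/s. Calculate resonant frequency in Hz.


Given values:
  S = 0.026 m^2, L = 0.129 m, V = 0.04 m^3, c = 343 m/s
Formula: f = (c / (2*pi)) * sqrt(S / (V * L))
Compute V * L = 0.04 * 0.129 = 0.00516
Compute S / (V * L) = 0.026 / 0.00516 = 5.0388
Compute sqrt(5.0388) = 2.244727
Compute c / (2*pi) = 343 / 6.283185 = 54.590148
f = 54.590148 * 2.244727 = 122.54

122.54 Hz


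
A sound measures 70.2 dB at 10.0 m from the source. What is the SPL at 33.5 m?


Given values:
  SPL1 = 70.2 dB, r1 = 10.0 m, r2 = 33.5 m
Formula: SPL2 = SPL1 - 20 * log10(r2 / r1)
Compute ratio: r2 / r1 = 33.5 / 10.0 = 3.35
Compute log10: log10(3.35) = 0.525045
Compute drop: 20 * 0.525045 = 10.5009
SPL2 = 70.2 - 10.5009 = 59.7

59.7 dB
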